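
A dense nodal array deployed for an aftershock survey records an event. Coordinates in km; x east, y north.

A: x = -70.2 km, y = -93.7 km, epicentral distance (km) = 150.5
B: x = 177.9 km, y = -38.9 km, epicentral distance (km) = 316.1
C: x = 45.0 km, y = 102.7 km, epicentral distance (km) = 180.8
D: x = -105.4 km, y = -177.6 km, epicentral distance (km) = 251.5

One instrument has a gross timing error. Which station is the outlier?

D

Solve using three stations at a time. Using A, B, C (subtract circle equations pairwise → linear system) gives (x, y) ≈ (-126.6, 45.8).
Distances from that point to each station vs reported:
  A: calculated 150.5 vs reported 150.5 → residual 0.0 km
  B: calculated 316.1 vs reported 316.1 → residual 0.0 km
  C: calculated 180.8 vs reported 180.8 → residual 0.0 km
  D: calculated 224.4 vs reported 251.5 → residual 27.1 km
A, B, C are mutually consistent (residuals ≈ 0); D is off by 27.1 km.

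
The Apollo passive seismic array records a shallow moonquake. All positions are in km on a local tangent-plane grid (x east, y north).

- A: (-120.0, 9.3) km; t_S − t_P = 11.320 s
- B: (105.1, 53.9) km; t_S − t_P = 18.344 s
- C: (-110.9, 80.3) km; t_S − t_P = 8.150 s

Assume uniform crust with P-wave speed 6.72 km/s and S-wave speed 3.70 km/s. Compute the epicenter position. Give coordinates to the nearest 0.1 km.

x ≈ -45.5 km, y ≈ 65.3 km

Distance from S−P lag: d = Δt · v_P v_S / (v_P − v_S) = Δt · (6.72·3.70)/(6.72−3.70) ≈ 8.2331·Δt.
So d_A = 93.20, d_B = 151.03, d_C = 67.10 km.
Circle about each station: (x + 120.0)² + (y − 9.3)² = 93.20²; (x − 105.1)² + (y − 53.9)² = 151.03²; (x + 110.9)² + (y − 80.3)² = 67.10².
Subtracting the A equation from the B and C equations removes the quadratic terms:
450.2 x + 89.2 y = -14659.09
18.2 x + 142.0 y = 8444.24
Solving the 2×2 system: x ≈ -45.5, y ≈ 65.3 km.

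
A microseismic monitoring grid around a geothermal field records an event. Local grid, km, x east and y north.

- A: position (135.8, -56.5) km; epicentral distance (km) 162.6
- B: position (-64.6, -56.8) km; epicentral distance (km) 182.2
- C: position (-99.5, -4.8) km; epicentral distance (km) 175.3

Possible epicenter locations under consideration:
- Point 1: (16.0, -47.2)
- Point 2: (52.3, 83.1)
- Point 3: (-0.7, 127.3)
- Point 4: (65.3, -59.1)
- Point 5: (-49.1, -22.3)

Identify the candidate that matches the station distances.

Point 2

For each candidate, compare |candidate − station| to the reported distance:
Point 1: residuals A 42.4, B 101.0, C 52.3 → max 101.0 km
Point 2: residuals A 0.1, B 0.1, C 0.1 → max 0.1 km
Point 3: residuals A 66.3, B 12.7, C 10.3 → max 66.3 km
Point 4: residuals A 92.1, B 52.3, C 1.8 → max 92.1 km
Point 5: residuals A 25.4, B 144.4, C 121.9 → max 144.4 km
Only Point 2 has all residuals ≈ 0.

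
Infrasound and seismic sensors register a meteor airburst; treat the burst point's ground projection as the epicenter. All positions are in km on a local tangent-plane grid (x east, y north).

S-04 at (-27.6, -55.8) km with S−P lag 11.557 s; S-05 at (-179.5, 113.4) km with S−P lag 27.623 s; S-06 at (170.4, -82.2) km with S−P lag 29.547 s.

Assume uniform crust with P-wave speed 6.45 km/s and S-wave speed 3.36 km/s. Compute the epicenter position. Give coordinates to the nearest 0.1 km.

-8.2 km east, 22.9 km north

Distance from S−P lag: d = Δt · v_P v_S / (v_P − v_S) = Δt · (6.45·3.36)/(6.45−3.36) ≈ 7.0136·Δt.
So d_S-04 = 81.06, d_S-05 = 193.74, d_S-06 = 207.23 km.
Circle about each station: (x + 27.6)² + (y + 55.8)² = 81.06²; (x + 179.5)² + (y − 113.4)² = 193.74²; (x − 170.4)² + (y + 82.2)² = 207.23².
Subtracting the S-04 equation from the S-05 and S-06 equations removes the quadratic terms:
-303.8 x + 338.4 y = 10239.95
396.0 x − 52.8 y = -4455.95
Solving the 2×2 system: x ≈ -8.2, y ≈ 22.9 km.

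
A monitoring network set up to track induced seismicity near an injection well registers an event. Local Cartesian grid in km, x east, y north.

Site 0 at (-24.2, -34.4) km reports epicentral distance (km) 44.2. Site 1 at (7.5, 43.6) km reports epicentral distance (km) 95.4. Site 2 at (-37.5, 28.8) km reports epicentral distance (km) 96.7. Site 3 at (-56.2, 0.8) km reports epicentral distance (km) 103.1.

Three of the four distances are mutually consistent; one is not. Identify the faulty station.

Solve using three stations at a time. Using Site 0, Site 1, Site 2 (subtract circle equations pairwise → linear system) gives (x, y) ≈ (16.6, -51.3).
Distances from that point to each station vs reported:
  Site 0: calculated 44.1 vs reported 44.2 → residual 0.1 km
  Site 1: calculated 95.4 vs reported 95.4 → residual 0.0 km
  Site 2: calculated 96.7 vs reported 96.7 → residual 0.0 km
  Site 3: calculated 89.5 vs reported 103.1 → residual 13.6 km
Site 0, Site 1, Site 2 are mutually consistent (residuals ≈ 0); Site 3 is off by 13.6 km.

Site 3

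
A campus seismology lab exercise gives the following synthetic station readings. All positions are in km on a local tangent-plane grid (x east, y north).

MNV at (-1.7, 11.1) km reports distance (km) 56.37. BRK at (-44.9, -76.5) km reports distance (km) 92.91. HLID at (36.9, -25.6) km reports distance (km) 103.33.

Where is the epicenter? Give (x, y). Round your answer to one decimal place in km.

(-57.9, 15.5)

Circle about each station: (x + 1.7)² + (y − 11.1)² = 56.37²; (x + 44.9)² + (y + 76.5)² = 92.91²; (x − 36.9)² + (y + 25.6)² = 103.33².
Subtracting the MNV equation from the BRK and HLID equations removes the quadratic terms:
-86.4 x − 175.2 y = 2287.47
77.2 x − 73.4 y = -5608.64
Solving the 2×2 system: x ≈ -57.9, y ≈ 15.5 km.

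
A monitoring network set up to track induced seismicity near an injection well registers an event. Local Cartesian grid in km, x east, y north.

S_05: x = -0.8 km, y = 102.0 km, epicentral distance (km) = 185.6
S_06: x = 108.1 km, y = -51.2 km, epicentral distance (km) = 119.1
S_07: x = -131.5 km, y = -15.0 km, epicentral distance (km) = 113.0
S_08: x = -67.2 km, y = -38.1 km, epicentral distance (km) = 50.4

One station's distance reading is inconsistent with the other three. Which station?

Solve using three stations at a time. Using S_05, S_07, S_08 (subtract circle equations pairwise → linear system) gives (x, y) ≈ (-38.9, -79.6).
Distances from that point to each station vs reported:
  S_05: calculated 185.6 vs reported 185.6 → residual 0.0 km
  S_06: calculated 149.7 vs reported 119.1 → residual 30.6 km
  S_07: calculated 112.9 vs reported 113.0 → residual 0.1 km
  S_08: calculated 50.3 vs reported 50.4 → residual 0.1 km
S_05, S_07, S_08 are mutually consistent (residuals ≈ 0); S_06 is off by 30.6 km.

S_06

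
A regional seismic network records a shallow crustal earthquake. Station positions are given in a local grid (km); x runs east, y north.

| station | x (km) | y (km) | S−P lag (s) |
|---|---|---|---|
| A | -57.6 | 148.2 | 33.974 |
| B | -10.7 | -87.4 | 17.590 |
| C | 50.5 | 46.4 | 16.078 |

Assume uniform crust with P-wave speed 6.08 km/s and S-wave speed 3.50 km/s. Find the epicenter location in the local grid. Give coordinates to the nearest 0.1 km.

x ≈ 131.5 km, y ≈ -58.6 km

Distance from S−P lag: d = Δt · v_P v_S / (v_P − v_S) = Δt · (6.08·3.50)/(6.08−3.50) ≈ 8.2481·Δt.
So d_A = 280.22, d_B = 145.08, d_C = 132.61 km.
Circle about each station: (x + 57.6)² + (y − 148.2)² = 280.22²; (x + 10.7)² + (y + 87.4)² = 145.08²; (x − 50.5)² + (y − 46.4)² = 132.61².
Subtracting pairs of circle equations eliminates x²+y² and gives linear equations (the radical axes):
93.8 x − 471.2 y = 39947.29
216.2 x − 203.6 y = 40360.05
Solving the 2×2 system: x ≈ 131.5, y ≈ -58.6 km.
Check against A (with the unrounded x, y): √((x + 57.6)²+(y − 148.2)²) = 280.22 ≈ 280.22 km. ✓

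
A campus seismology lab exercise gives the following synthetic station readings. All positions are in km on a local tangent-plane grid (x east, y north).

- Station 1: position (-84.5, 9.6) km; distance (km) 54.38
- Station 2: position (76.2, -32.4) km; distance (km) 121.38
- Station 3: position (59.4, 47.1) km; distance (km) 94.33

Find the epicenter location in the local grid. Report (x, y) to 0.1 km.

(-31.8, 23.0)

Circle about each station: (x + 84.5)² + (y − 9.6)² = 54.38²; (x − 76.2)² + (y + 32.4)² = 121.38²; (x − 59.4)² + (y − 47.1)² = 94.33².
Subtracting the Station 1 equation from the Station 2 and Station 3 equations removes the quadratic terms:
321.4 x − 84.0 y = -12152.13
287.8 x + 75.0 y = -7426.60
Solving the 2×2 system: x ≈ -31.8, y ≈ 23.0 km.
Check against Station 1 (with the unrounded x, y): √((x + 84.5)²+(y − 9.6)²) = 54.38 ≈ 54.38 km. ✓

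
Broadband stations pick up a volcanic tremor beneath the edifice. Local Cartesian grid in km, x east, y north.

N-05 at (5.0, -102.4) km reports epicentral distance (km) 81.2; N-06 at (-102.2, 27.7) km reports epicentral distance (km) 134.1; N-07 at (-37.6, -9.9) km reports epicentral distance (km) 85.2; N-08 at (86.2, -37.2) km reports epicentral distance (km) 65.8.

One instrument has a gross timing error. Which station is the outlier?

N-07

Solve using three stations at a time. Using N-05, N-06, N-08 (subtract circle equations pairwise → linear system) gives (x, y) ≈ (22.0, -23.0).
Distances from that point to each station vs reported:
  N-05: calculated 81.2 vs reported 81.2 → residual 0.0 km
  N-06: calculated 134.1 vs reported 134.1 → residual 0.0 km
  N-07: calculated 61.0 vs reported 85.2 → residual 24.2 km
  N-08: calculated 65.8 vs reported 65.8 → residual 0.0 km
N-05, N-06, N-08 are mutually consistent (residuals ≈ 0); N-07 is off by 24.2 km.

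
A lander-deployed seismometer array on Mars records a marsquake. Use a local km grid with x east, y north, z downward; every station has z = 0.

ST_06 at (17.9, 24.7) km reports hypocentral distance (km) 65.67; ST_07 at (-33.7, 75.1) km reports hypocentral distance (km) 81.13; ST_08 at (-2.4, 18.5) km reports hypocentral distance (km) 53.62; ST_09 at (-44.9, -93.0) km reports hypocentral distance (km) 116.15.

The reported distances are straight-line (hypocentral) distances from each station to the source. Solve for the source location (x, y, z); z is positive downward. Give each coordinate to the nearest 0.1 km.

(-24.3, 10.6, 48.3)

Each station gives a sphere (x−x_i)² + (y−y_i)² + z² = d_i² (stations at z=0).
Subtracting the ST_06 sphere from ST_07 and ST_08: z² cancels, leaving linear equations in x and y:
-103.2 x + 100.8 y = 3575.67
-40.6 x − 12.4 y = 854.95
Solving: x ≈ -24.295, y ≈ 10.599 km (keep extra digits for the depth step; rounded: -24.3, 10.6).
Then from the ST_06 sphere: z² = 65.67² − (x − 17.9)² − (y − 24.7)² with x = -24.295, y = 10.599, so z ≈ 48.304 ≈ 48.3 km.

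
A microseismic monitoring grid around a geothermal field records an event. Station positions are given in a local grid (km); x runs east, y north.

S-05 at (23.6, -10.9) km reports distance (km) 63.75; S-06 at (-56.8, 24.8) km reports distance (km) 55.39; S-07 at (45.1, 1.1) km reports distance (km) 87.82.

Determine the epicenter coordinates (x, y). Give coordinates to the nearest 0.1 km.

Circle about each station: (x − 23.6)² + (y + 10.9)² = 63.75²; (x + 56.8)² + (y − 24.8)² = 55.39²; (x − 45.1)² + (y − 1.1)² = 87.82².
Subtracting the S-05 equation from the S-06 and S-07 equations removes the quadratic terms:
-160.8 x + 71.4 y = 4161.52
43.0 x + 24.0 y = -2288.84
Solving the 2×2 system: x ≈ -38.0, y ≈ -27.3 km.
Check against S-05 (with the unrounded x, y): √((x − 23.6)²+(y + 10.9)²) = 63.74 ≈ 63.75 km. ✓

x ≈ -38.0 km, y ≈ -27.3 km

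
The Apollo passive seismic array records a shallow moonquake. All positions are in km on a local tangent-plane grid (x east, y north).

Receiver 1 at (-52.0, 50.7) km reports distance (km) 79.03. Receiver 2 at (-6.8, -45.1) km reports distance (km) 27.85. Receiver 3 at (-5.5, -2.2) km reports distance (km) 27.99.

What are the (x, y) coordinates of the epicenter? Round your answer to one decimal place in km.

Circle about each station: (x + 52.0)² + (y − 50.7)² = 79.03²; (x + 6.8)² + (y + 45.1)² = 27.85²; (x + 5.5)² + (y + 2.2)² = 27.99².
Subtracting pairs of circle equations eliminates x²+y² and gives linear equations (the radical axes):
90.4 x − 191.6 y = 2275.88
93.0 x − 105.8 y = 222.90
Solving the 2×2 system: x ≈ -24.0, y ≈ -23.2 km.

(-24.0, -23.2)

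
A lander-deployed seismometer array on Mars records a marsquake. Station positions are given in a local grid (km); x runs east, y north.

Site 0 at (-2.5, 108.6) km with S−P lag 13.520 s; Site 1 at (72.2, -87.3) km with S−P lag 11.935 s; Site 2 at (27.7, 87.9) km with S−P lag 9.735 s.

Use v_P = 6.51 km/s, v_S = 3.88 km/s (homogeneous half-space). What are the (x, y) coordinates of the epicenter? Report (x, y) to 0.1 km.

Distance from S−P lag: d = Δt · v_P v_S / (v_P − v_S) = Δt · (6.51·3.88)/(6.51−3.88) ≈ 9.6041·Δt.
So d_Site 0 = 129.85, d_Site 1 = 114.63, d_Site 2 = 93.50 km.
Circle about each station: (x + 2.5)² + (y − 108.6)² = 129.85²; (x − 72.2)² + (y + 87.3)² = 114.63²; (x − 27.7)² + (y − 87.9)² = 93.50².
Subtracting the Site 0 equation from the Site 1 and Site 2 equations removes the quadratic terms:
149.4 x − 391.8 y = 4754.91
60.4 x − 41.4 y = 4812.26
Solving the 2×2 system: x ≈ 96.6, y ≈ 24.7 km.

x ≈ 96.6 km, y ≈ 24.7 km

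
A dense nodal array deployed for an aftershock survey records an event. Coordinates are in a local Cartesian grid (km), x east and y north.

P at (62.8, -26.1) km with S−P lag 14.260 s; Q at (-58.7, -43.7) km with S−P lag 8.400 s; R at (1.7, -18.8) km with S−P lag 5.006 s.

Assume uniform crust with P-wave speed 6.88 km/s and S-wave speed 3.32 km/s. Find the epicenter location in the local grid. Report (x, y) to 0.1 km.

Distance from S−P lag: d = Δt · v_P v_S / (v_P − v_S) = Δt · (6.88·3.32)/(6.88−3.32) ≈ 6.4162·Δt.
So d_P = 91.49, d_Q = 53.90, d_R = 32.12 km.
Circle about each station: (x − 62.8)² + (y + 26.1)² = 91.49²; (x + 58.7)² + (y + 43.7)² = 53.90²; (x − 1.7)² + (y + 18.8)² = 32.12².
Subtracting pairs of circle equations eliminates x²+y² and gives linear equations (the radical axes):
-243.0 x − 35.2 y = 6195.54
-122.2 x + 14.6 y = 3070.01
Solving the 2×2 system: x ≈ -25.3, y ≈ -1.4 km.
Check against P (with the unrounded x, y): √((x − 62.8)²+(y + 26.1)²) = 91.49 ≈ 91.49 km. ✓

-25.3 km east, -1.4 km north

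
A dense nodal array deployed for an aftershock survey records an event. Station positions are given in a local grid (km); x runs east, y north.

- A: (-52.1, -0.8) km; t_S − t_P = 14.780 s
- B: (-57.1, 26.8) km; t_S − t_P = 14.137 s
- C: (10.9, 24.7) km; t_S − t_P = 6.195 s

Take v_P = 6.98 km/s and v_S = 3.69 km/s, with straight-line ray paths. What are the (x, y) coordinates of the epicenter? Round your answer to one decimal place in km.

(50.5, 52.7)

Distance from S−P lag: d = Δt · v_P v_S / (v_P − v_S) = Δt · (6.98·3.69)/(6.98−3.69) ≈ 7.8286·Δt.
So d_A = 115.71, d_B = 110.67, d_C = 48.50 km.
Circle about each station: (x + 52.1)² + (y + 0.8)² = 115.71²; (x + 57.1)² + (y − 26.8)² = 110.67²; (x − 10.9)² + (y − 24.7)² = 48.50².
Subtracting pairs of circle equations eliminates x²+y² and gives linear equations (the radical axes):
-10.0 x + 55.2 y = 2404.56
126.0 x + 51.0 y = 9050.40
Solving the 2×2 system: x ≈ 50.5, y ≈ 52.7 km.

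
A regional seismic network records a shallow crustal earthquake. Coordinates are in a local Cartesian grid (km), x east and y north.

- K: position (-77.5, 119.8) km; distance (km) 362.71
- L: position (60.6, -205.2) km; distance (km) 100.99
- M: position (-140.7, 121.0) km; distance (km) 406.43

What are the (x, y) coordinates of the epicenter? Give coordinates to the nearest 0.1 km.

Circle about each station: (x + 77.5)² + (y − 119.8)² = 362.71²; (x − 60.6)² + (y + 205.2)² = 100.99²; (x + 140.7)² + (y − 121.0)² = 406.43².
Subtracting the K equation from the L and M equations removes the quadratic terms:
276.2 x − 650.0 y = 146780.67
-126.4 x + 2.4 y = -19547.60
Solving the 2×2 system: x ≈ 151.6, y ≈ -161.4 km.

151.6 km east, -161.4 km north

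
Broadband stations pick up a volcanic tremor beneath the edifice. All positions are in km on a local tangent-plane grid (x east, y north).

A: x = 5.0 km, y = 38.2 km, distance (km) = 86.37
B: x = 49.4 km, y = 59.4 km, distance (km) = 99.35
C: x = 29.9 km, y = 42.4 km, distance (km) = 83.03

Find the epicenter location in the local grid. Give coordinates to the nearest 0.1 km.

Circle about each station: (x − 5.0)² + (y − 38.2)² = 86.37²; (x − 49.4)² + (y − 59.4)² = 99.35²; (x − 29.9)² + (y − 42.4)² = 83.03².
Subtracting pairs of circle equations eliminates x²+y² and gives linear equations (the radical axes):
88.8 x + 42.4 y = 2073.83
49.8 x + 8.4 y = 1773.33
Solving the 2×2 system: x ≈ 42.3, y ≈ -39.7 km.

42.3 km east, -39.7 km north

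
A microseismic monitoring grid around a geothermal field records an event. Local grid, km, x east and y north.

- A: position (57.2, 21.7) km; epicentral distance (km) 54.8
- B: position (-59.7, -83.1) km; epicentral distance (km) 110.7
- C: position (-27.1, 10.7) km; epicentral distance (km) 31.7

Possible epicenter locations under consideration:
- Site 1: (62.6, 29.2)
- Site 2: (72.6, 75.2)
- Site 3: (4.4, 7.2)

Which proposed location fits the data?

Site 3

For each candidate, compare |candidate − station| to the reported distance:
Site 1: residuals A 45.6, B 55.3, C 59.9 → max 59.9 km
Site 2: residuals A 0.9, B 95.6, C 87.0 → max 95.6 km
Site 3: residuals A 0.0, B 0.0, C 0.0 → max 0.0 km
Only Site 3 has all residuals ≈ 0.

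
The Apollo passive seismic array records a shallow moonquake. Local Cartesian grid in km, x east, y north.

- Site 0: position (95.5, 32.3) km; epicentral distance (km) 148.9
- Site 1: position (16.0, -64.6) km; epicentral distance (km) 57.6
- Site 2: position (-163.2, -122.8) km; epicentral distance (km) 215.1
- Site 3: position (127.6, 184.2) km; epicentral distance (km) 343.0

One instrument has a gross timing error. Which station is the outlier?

Site 3

Solve using three stations at a time. Using Site 0, Site 1, Site 2 (subtract circle equations pairwise → linear system) gives (x, y) ≈ (51.5, -110.0).
Distances from that point to each station vs reported:
  Site 0: calculated 148.9 vs reported 148.9 → residual 0.0 km
  Site 1: calculated 57.6 vs reported 57.6 → residual 0.0 km
  Site 2: calculated 215.1 vs reported 215.1 → residual 0.0 km
  Site 3: calculated 303.8 vs reported 343.0 → residual 39.2 km
Site 0, Site 1, Site 2 are mutually consistent (residuals ≈ 0); Site 3 is off by 39.2 km.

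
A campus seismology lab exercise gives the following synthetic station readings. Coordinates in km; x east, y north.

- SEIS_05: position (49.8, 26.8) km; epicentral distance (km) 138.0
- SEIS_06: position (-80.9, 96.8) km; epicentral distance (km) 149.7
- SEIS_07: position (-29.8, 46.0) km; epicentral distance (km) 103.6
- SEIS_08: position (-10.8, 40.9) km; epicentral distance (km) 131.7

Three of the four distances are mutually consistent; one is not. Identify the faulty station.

SEIS_08

Solve using three stations at a time. Using SEIS_05, SEIS_06, SEIS_07 (subtract circle equations pairwise → linear system) gives (x, y) ≈ (-63.5, -51.7).
Distances from that point to each station vs reported:
  SEIS_05: calculated 137.8 vs reported 138.0 → residual 0.2 km
  SEIS_06: calculated 149.5 vs reported 149.7 → residual 0.2 km
  SEIS_07: calculated 103.3 vs reported 103.6 → residual 0.3 km
  SEIS_08: calculated 106.5 vs reported 131.7 → residual 25.2 km
SEIS_05, SEIS_06, SEIS_07 are mutually consistent (residuals ≈ 0); SEIS_08 is off by 25.2 km.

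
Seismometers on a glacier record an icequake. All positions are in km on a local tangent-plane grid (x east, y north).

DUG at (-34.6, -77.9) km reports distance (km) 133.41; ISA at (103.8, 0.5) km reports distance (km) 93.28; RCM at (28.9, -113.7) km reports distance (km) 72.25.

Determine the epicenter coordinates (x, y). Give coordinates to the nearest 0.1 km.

Circle about each station: (x + 34.6)² + (y + 77.9)² = 133.41²; (x − 103.8)² + (y − 0.5)² = 93.28²; (x − 28.9)² + (y + 113.7)² = 72.25².
Subtracting pairs of circle equations eliminates x²+y² and gives linear equations (the radical axes):
276.8 x + 156.8 y = 12606.19
127.0 x − 71.6 y = 19075.50
Solving the 2×2 system: x ≈ 98.0, y ≈ -92.6 km.

98.0 km east, -92.6 km north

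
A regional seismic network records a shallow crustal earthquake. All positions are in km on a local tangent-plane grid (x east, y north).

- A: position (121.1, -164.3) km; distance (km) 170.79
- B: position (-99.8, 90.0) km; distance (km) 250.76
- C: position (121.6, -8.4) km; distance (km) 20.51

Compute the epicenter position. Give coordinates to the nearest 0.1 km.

(136.4, 5.8)

Circle about each station: (x − 121.1)² + (y + 164.3)² = 170.79²; (x + 99.8)² + (y − 90.0)² = 250.76²; (x − 121.6)² + (y + 8.4)² = 20.51².
Subtracting the A equation from the B and C equations removes the quadratic terms:
-441.8 x + 508.6 y = -57311.01
1.0 x + 311.8 y = 1945.98
Solving the 2×2 system: x ≈ 136.4, y ≈ 5.8 km.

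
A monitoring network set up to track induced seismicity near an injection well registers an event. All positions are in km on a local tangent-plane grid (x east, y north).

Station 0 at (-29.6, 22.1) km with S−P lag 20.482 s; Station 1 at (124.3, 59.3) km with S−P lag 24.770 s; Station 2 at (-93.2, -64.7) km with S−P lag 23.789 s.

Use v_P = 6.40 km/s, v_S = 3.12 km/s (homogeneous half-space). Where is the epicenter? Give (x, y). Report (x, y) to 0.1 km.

Distance from S−P lag: d = Δt · v_P v_S / (v_P − v_S) = Δt · (6.40·3.12)/(6.40−3.12) ≈ 6.0878·Δt.
So d_Station 0 = 124.69, d_Station 1 = 150.79, d_Station 2 = 144.82 km.
Circle about each station: (x + 29.6)² + (y − 22.1)² = 124.69²; (x − 124.3)² + (y − 59.3)² = 150.79²; (x + 93.2)² + (y + 64.7)² = 144.82².
Subtracting the Station 0 equation from the Station 1 and Station 2 equations removes the quadratic terms:
307.8 x + 74.4 y = 10412.38
-127.2 x − 173.6 y = 6082.52
Solving the 2×2 system: x ≈ 51.4, y ≈ -72.7 km.

x ≈ 51.4 km, y ≈ -72.7 km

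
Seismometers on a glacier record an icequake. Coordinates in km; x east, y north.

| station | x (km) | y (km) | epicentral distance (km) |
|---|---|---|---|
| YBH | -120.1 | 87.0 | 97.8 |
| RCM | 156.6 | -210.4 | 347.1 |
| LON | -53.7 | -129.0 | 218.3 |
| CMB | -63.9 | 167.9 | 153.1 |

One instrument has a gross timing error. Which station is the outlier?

Solve using three stations at a time. Using YBH, RCM, LON (subtract circle equations pairwise → linear system) gives (x, y) ≈ (-22.3, 87.0).
Distances from that point to each station vs reported:
  YBH: calculated 97.8 vs reported 97.8 → residual 0.0 km
  RCM: calculated 347.1 vs reported 347.1 → residual 0.0 km
  LON: calculated 218.3 vs reported 218.3 → residual 0.0 km
  CMB: calculated 90.9 vs reported 153.1 → residual 62.2 km
YBH, RCM, LON are mutually consistent (residuals ≈ 0); CMB is off by 62.2 km.

CMB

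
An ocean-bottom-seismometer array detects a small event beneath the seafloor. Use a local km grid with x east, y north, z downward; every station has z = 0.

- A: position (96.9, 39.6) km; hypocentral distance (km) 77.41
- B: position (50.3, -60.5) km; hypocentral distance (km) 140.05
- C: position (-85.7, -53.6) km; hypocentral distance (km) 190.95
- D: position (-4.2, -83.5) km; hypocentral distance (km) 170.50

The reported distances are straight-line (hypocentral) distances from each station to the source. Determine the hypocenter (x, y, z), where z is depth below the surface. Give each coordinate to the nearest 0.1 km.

Each station gives a sphere (x−x_i)² + (y−y_i)² + z² = d_i² (stations at z=0).
Subtracting the A sphere from B and C: z² cancels, leaving linear equations in x and y:
-93.2 x − 200.2 y = -18389.12
-365.2 x − 186.4 y = -31209.91
Solving: x ≈ 50.600, y ≈ 68.298 km (keep extra digits for the depth step; rounded: 50.6, 68.3).
Then from the A sphere: z² = 77.41² − (x − 96.9)² − (y − 39.6)² with x = 50.600, y = 68.298, so z ≈ 55.000 ≈ 55.0 km.

(50.6, 68.3, 55.0)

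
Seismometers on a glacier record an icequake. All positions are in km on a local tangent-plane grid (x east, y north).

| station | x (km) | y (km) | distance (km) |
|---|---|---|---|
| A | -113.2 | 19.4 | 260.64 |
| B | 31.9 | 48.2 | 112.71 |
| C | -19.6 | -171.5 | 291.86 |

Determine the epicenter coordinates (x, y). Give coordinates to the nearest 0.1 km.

(142.2, 71.4)

Circle about each station: (x + 113.2)² + (y − 19.4)² = 260.64²; (x − 31.9)² + (y − 48.2)² = 112.71²; (x + 19.6)² + (y + 171.5)² = 291.86².
Subtracting pairs of circle equations eliminates x²+y² and gives linear equations (the radical axes):
290.2 x + 57.6 y = 45379.92
187.2 x − 381.8 y = -643.24
Solving the 2×2 system: x ≈ 142.2, y ≈ 71.4 km.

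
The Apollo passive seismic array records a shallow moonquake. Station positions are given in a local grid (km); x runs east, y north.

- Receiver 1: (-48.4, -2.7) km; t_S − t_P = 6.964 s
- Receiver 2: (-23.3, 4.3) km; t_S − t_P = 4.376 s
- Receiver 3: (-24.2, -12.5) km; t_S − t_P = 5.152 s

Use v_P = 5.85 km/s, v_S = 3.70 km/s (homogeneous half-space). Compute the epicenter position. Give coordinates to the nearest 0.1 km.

Distance from S−P lag: d = Δt · v_P v_S / (v_P − v_S) = Δt · (5.85·3.70)/(5.85−3.70) ≈ 10.0674·Δt.
So d_Receiver 1 = 70.11, d_Receiver 2 = 44.06, d_Receiver 3 = 51.87 km.
Circle about each station: (x + 48.4)² + (y + 2.7)² = 70.11²; (x + 23.3)² + (y − 4.3)² = 44.06²; (x + 24.2)² + (y + 12.5)² = 51.87².
Subtracting the Receiver 1 equation from the Receiver 2 and Receiver 3 equations removes the quadratic terms:
50.2 x + 14.0 y = 1185.66
48.4 x − 19.6 y = 616.96
Solving the 2×2 system: x ≈ 19.2, y ≈ 15.9 km.

19.2 km east, 15.9 km north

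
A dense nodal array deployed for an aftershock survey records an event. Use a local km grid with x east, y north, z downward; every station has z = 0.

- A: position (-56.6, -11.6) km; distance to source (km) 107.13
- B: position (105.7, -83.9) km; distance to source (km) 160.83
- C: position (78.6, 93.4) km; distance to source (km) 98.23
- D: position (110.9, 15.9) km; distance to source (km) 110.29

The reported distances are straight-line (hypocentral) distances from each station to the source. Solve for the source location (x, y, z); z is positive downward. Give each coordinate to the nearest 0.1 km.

x ≈ 19.0 km, y ≈ 39.3 km, depth ≈ 56.3 km

Each station gives a sphere (x−x_i)² + (y−y_i)² + z² = d_i² (stations at z=0).
Subtracting the A sphere from B and C: z² cancels, leaving linear equations in x and y:
324.6 x − 144.6 y = 484.13
270.4 x + 210.0 y = 13391.10
Solving: x ≈ 19.000, y ≈ 39.303 km (keep extra digits for the depth step; rounded: 19.0, 39.3).
Then from the A sphere: z² = 107.13² − (x + 56.6)² − (y + 11.6)² with x = 19.000, y = 39.303, so z ≈ 56.306 ≈ 56.3 km.
Check against D (with the unrounded solution): distance 110.29 ≈ 110.29 km. ✓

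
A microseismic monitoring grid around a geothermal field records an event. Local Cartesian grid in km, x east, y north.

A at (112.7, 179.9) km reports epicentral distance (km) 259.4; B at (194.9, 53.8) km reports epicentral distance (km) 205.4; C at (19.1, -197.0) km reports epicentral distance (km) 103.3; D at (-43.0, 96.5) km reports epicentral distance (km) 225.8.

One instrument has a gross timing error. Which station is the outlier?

A

Solve using three stations at a time. Using B, C, D (subtract circle equations pairwise → linear system) gives (x, y) ≈ (62.4, -103.2).
Distances from that point to each station vs reported:
  A: calculated 287.5 vs reported 259.4 → residual 28.1 km
  B: calculated 205.4 vs reported 205.4 → residual 0.0 km
  C: calculated 103.3 vs reported 103.3 → residual 0.0 km
  D: calculated 225.8 vs reported 225.8 → residual 0.0 km
B, C, D are mutually consistent (residuals ≈ 0); A is off by 28.1 km.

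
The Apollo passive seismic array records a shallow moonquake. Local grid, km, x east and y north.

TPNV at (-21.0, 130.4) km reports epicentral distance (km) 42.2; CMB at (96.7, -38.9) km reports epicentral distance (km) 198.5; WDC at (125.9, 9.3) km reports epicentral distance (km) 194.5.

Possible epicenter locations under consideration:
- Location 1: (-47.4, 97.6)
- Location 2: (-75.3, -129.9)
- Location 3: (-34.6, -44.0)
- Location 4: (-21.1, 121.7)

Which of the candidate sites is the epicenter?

For each candidate, compare |candidate − station| to the reported distance:
Location 1: residuals TPNV 0.1, CMB 0.0, WDC 0.0 → max 0.1 km
Location 2: residuals TPNV 223.7, CMB 3.9, WDC 50.2 → max 223.7 km
Location 3: residuals TPNV 132.7, CMB 67.1, WDC 25.4 → max 132.7 km
Location 4: residuals TPNV 33.5, CMB 0.7, WDC 9.5 → max 33.5 km
Only Location 1 has all residuals ≈ 0.

Location 1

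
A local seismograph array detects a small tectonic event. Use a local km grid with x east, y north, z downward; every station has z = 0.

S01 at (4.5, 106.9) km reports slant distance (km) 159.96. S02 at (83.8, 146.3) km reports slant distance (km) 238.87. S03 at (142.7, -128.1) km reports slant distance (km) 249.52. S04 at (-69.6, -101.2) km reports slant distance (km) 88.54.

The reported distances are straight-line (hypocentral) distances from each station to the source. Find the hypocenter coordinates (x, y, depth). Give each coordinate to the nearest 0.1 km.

Each station gives a sphere (x−x_i)² + (y−y_i)² + z² = d_i² (stations at z=0).
Subtracting the S01 sphere from S02 and S03: z² cancels, leaving linear equations in x and y:
158.6 x + 78.8 y = -14493.41
276.4 x − 470.0 y = -11347.99
Solving: x ≈ -80.003, y ≈ -22.904 km (keep extra digits for the depth step; rounded: -80.0, -22.9).
Then from the S01 sphere: z² = 159.96² − (x − 4.5)² − (y − 106.9)² with x = -80.003, y = -22.904, so z ≈ 39.967 ≈ 40.0 km.
Check against S04 (with the unrounded solution): distance 88.52 ≈ 88.54 km. ✓

(-80.0, -22.9, 40.0)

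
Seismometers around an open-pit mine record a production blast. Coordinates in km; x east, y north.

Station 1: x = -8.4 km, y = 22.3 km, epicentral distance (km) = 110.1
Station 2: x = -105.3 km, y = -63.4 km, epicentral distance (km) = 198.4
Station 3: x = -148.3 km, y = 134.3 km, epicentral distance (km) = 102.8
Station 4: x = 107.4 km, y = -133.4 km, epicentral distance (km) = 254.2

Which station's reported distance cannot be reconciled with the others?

Solve using three stations at a time. Using Station 1, Station 2, Station 3 (subtract circle equations pairwise → linear system) gives (x, y) ≈ (-45.8, 125.9).
Distances from that point to each station vs reported:
  Station 1: calculated 110.1 vs reported 110.1 → residual 0.0 km
  Station 2: calculated 198.4 vs reported 198.4 → residual 0.0 km
  Station 3: calculated 102.8 vs reported 102.8 → residual 0.0 km
  Station 4: calculated 301.2 vs reported 254.2 → residual 47.0 km
Station 1, Station 2, Station 3 are mutually consistent (residuals ≈ 0); Station 4 is off by 47.0 km.

Station 4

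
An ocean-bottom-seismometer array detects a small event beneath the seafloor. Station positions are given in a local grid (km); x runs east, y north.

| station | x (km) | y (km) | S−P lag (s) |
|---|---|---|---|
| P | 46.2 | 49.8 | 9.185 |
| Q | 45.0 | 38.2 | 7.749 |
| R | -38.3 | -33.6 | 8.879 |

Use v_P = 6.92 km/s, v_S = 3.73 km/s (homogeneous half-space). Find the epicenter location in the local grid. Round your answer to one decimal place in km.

Distance from S−P lag: d = Δt · v_P v_S / (v_P − v_S) = Δt · (6.92·3.73)/(6.92−3.73) ≈ 8.0914·Δt.
So d_P = 74.32, d_Q = 62.70, d_R = 71.84 km.
Circle about each station: (x − 46.2)² + (y − 49.8)² = 74.32²; (x − 45.0)² + (y − 38.2)² = 62.70²; (x + 38.3)² + (y + 33.6)² = 71.84².
Subtracting the P equation from the Q and R equations removes the quadratic terms:
-2.4 x − 23.2 y = 461.93
-169.0 x − 166.8 y = -1656.15
Solving the 2×2 system: x ≈ 32.8, y ≈ -23.3 km.

32.8 km east, -23.3 km north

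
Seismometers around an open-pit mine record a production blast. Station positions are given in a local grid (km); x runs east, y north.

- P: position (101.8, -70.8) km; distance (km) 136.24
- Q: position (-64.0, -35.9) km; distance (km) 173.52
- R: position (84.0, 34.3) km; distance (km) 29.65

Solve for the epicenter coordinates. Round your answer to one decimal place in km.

Circle about each station: (x − 101.8)² + (y + 70.8)² = 136.24²; (x + 64.0)² + (y + 35.9)² = 173.52²; (x − 84.0)² + (y − 34.3)² = 29.65².
Subtracting the P equation from the Q and R equations removes the quadratic terms:
-331.6 x + 69.8 y = -21538.92
-35.6 x + 210.2 y = 10538.83
Solving the 2×2 system: x ≈ 78.3, y ≈ 63.4 km.
Check against P (with the unrounded x, y): √((x − 101.8)²+(y + 70.8)²) = 136.24 ≈ 136.24 km. ✓

x ≈ 78.3 km, y ≈ 63.4 km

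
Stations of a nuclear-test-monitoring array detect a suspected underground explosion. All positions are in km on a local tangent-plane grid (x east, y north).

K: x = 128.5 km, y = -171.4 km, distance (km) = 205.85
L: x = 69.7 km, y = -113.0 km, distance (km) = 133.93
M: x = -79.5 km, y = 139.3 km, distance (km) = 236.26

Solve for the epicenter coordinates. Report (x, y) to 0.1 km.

Circle about each station: (x − 128.5)² + (y + 171.4)² = 205.85²; (x − 69.7)² + (y + 113.0)² = 133.93²; (x + 79.5)² + (y − 139.3)² = 236.26².
Subtracting the K equation from the L and M equations removes the quadratic terms:
-117.6 x + 116.8 y = -3826.14
-416.0 x + 621.4 y = -33610.04
Solving the 2×2 system: x ≈ -63.2, y ≈ -96.4 km.
Check against K (with the unrounded x, y): √((x − 128.5)²+(y + 171.4)²) = 205.86 ≈ 205.85 km. ✓

-63.2 km east, -96.4 km north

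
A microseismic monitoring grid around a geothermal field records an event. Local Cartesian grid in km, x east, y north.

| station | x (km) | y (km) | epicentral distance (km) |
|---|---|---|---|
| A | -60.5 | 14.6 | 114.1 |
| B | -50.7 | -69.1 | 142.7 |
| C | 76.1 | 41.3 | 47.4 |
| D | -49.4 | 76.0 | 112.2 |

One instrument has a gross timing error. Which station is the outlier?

C

Solve using three stations at a time. Using A, B, D (subtract circle equations pairwise → linear system) gives (x, y) ≈ (52.8, 29.3).
Distances from that point to each station vs reported:
  A: calculated 114.3 vs reported 114.1 → residual 0.2 km
  B: calculated 142.8 vs reported 142.7 → residual 0.1 km
  C: calculated 26.2 vs reported 47.4 → residual 21.2 km
  D: calculated 112.4 vs reported 112.2 → residual 0.2 km
A, B, D are mutually consistent (residuals ≈ 0); C is off by 21.2 km.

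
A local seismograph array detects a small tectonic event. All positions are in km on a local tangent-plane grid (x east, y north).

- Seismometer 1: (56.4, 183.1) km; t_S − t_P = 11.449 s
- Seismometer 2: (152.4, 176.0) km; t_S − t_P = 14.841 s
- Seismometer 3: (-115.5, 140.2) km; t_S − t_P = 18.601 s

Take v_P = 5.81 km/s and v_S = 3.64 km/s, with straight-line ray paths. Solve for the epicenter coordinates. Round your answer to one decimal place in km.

52.3 km east, 71.6 km north

Distance from S−P lag: d = Δt · v_P v_S / (v_P − v_S) = Δt · (5.81·3.64)/(5.81−3.64) ≈ 9.7458·Δt.
So d_Seismometer 1 = 111.58, d_Seismometer 2 = 144.64, d_Seismometer 3 = 181.28 km.
Circle about each station: (x − 56.4)² + (y − 183.1)² = 111.58²; (x − 152.4)² + (y − 176.0)² = 144.64²; (x + 115.5)² + (y − 140.2)² = 181.28².
Subtracting the Seismometer 1 equation from the Seismometer 2 and Seismometer 3 equations removes the quadratic terms:
192.0 x − 14.2 y = 9024.56
-343.8 x − 85.8 y = -24122.62
Solving the 2×2 system: x ≈ 52.3, y ≈ 71.6 km.
Check against Seismometer 1 (with the unrounded x, y): √((x − 56.4)²+(y − 183.1)²) = 111.58 ≈ 111.58 km. ✓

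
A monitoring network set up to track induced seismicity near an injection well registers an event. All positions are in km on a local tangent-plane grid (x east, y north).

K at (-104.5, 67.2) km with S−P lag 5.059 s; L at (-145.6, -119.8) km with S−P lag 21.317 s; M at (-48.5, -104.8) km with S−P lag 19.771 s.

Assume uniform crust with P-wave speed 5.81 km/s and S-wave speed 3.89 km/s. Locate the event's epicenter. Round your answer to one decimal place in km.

Distance from S−P lag: d = Δt · v_P v_S / (v_P − v_S) = Δt · (5.81·3.89)/(5.81−3.89) ≈ 11.7713·Δt.
So d_K = 59.55, d_L = 250.93, d_M = 232.73 km.
Circle about each station: (x + 104.5)² + (y − 67.2)² = 59.55²; (x + 145.6)² + (y + 119.8)² = 250.93²; (x + 48.5)² + (y + 104.8)² = 232.73².
Subtracting the K equation from the L and M equations removes the quadratic terms:
-82.2 x − 374.0 y = -39304.35
112.0 x − 344.0 y = -52717.85
Solving the 2×2 system: x ≈ -88.3, y ≈ 124.5 km.

(-88.3, 124.5)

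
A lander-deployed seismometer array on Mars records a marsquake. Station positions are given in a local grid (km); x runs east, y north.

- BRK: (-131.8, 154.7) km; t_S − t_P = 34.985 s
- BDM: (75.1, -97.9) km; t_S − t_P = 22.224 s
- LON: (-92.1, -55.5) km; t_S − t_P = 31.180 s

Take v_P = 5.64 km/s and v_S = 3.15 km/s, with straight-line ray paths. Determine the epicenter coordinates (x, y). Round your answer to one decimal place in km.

x ≈ 98.7 km, y ≈ 58.9 km

Distance from S−P lag: d = Δt · v_P v_S / (v_P − v_S) = Δt · (5.64·3.15)/(5.64−3.15) ≈ 7.1349·Δt.
So d_BRK = 249.62, d_BDM = 158.57, d_LON = 222.47 km.
Circle about each station: (x + 131.8)² + (y − 154.7)² = 249.62²; (x − 75.1)² + (y + 97.9)² = 158.57²; (x + 92.1)² + (y + 55.5)² = 222.47².
Subtracting pairs of circle equations eliminates x²+y² and gives linear equations (the radical axes):
413.8 x − 505.2 y = 11086.79
79.4 x − 420.4 y = -16923.43
Solving the 2×2 system: x ≈ 98.7, y ≈ 58.9 km.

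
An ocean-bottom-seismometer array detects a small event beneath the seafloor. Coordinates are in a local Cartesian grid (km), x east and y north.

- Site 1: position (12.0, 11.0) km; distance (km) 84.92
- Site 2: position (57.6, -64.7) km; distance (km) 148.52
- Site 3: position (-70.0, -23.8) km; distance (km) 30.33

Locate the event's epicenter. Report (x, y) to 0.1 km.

-72.8 km east, 6.4 km north

Circle about each station: (x − 12.0)² + (y − 11.0)² = 84.92²; (x − 57.6)² + (y + 64.7)² = 148.52²; (x + 70.0)² + (y + 23.8)² = 30.33².
Subtracting the Site 1 equation from the Site 2 and Site 3 equations removes the quadratic terms:
91.2 x − 151.4 y = -7607.93
-164.0 x − 69.6 y = 11492.94
Solving the 2×2 system: x ≈ -72.8, y ≈ 6.4 km.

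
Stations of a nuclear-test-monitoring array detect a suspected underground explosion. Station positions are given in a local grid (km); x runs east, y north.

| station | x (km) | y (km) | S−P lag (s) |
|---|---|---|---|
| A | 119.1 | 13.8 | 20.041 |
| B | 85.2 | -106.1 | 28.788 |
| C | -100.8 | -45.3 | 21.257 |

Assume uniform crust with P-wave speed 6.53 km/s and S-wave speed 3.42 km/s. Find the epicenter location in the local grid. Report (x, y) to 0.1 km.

-10.0 km east, 77.4 km north

Distance from S−P lag: d = Δt · v_P v_S / (v_P − v_S) = Δt · (6.53·3.42)/(6.53−3.42) ≈ 7.1809·Δt.
So d_A = 143.91, d_B = 206.72, d_C = 152.64 km.
Circle about each station: (x − 119.1)² + (y − 13.8)² = 143.91²; (x − 85.2)² + (y + 106.1)² = 206.72²; (x + 100.8)² + (y + 45.3)² = 152.64².
Subtracting pairs of circle equations eliminates x²+y² and gives linear equations (the radical axes):
-67.8 x − 239.8 y = -17882.07
-439.8 x − 118.2 y = -4751.40
Solving the 2×2 system: x ≈ -10.0, y ≈ 77.4 km.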